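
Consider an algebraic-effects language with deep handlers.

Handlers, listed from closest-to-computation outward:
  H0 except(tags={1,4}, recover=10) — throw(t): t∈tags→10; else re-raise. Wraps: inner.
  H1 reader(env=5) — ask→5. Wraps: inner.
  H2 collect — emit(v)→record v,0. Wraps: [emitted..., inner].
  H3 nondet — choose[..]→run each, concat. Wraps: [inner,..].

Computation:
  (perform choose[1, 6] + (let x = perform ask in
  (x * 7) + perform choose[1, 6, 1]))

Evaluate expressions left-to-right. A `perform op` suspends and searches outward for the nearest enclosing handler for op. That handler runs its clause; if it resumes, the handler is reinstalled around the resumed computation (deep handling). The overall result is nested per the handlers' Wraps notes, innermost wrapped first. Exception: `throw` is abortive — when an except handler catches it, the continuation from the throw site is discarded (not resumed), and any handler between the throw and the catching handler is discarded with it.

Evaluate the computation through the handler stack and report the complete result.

Answer: [[37], [42], [37], [42], [47], [42]]

Step-by-step:
choose[1, 6] @ H3
  branch[0] choose=1:
    ask @ H1 ⇒ 5
    choose[1, 6, 1] @ H3
      branch[0] choose=1:
        H0 returns 37
        H1 returns 37
        H2 returns [37]
        H3 returns [[37]]
      branch[1] choose=6:
        H0 returns 42
        H1 returns 42
        H2 returns [42]
        H3 returns [[42]]
      branch[2] choose=1:
        H0 returns 37
        H1 returns 37
        H2 returns [37]
        H3 returns [[37]]
  branch[1] choose=6:
    ask @ H1 ⇒ 5
    choose[1, 6, 1] @ H3
      branch[0] choose=1:
        H0 returns 42
        H1 returns 42
        H2 returns [42]
        H3 returns [[42]]
      branch[1] choose=6:
        H0 returns 47
        H1 returns 47
        H2 returns [47]
        H3 returns [[47]]
      branch[2] choose=1:
        H0 returns 42
        H1 returns 42
        H2 returns [42]
        H3 returns [[42]]
= [[37], [42], [37], [42], [47], [42]]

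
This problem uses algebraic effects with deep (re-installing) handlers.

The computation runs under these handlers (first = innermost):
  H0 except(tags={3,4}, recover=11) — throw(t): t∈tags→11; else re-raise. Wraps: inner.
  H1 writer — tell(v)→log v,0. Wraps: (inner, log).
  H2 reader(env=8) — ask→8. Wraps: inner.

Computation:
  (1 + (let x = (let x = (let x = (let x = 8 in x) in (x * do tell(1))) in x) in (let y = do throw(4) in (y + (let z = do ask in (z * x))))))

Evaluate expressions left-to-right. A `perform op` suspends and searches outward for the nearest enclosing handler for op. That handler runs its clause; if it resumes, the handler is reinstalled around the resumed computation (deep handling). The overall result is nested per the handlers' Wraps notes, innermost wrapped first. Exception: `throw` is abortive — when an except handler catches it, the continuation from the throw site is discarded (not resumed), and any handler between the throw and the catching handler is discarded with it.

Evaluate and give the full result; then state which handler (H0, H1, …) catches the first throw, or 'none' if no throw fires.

Step-by-step:
tell(1) @ H1 ⇒ log+=1
throw(4) @ H0 caught ⇒ 11
H1 returns (11, (1))
H2 returns (11, (1))
= (11, (1))

Answer: (11, (1)) ; first throw caught by: H0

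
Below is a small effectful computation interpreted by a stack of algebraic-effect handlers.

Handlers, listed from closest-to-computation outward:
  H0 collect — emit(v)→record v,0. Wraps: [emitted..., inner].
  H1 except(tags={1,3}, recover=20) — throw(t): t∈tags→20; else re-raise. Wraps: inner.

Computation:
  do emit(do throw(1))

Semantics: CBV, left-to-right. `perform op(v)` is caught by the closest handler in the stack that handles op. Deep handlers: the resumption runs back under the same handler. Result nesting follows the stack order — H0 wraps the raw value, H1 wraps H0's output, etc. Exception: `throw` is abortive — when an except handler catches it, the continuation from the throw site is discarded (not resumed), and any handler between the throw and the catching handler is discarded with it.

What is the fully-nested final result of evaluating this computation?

Answer: 20

Evaluation trace:
throw(1) @ H1 caught ⇒ 20
= 20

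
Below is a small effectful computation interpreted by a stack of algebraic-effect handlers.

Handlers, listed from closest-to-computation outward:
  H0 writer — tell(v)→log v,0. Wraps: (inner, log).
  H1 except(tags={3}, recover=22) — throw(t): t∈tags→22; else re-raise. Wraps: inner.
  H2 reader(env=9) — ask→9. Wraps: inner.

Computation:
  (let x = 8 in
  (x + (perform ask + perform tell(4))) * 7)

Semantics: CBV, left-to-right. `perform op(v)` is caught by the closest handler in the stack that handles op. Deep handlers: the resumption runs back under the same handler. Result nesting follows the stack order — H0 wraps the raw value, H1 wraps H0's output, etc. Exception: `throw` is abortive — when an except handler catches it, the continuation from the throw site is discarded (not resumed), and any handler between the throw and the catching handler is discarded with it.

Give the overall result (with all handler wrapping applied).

Step-by-step:
ask @ H2 ⇒ 9
tell(4) @ H0 ⇒ log+=4
H0 returns (119, (4))
H1 returns (119, (4))
H2 returns (119, (4))
= (119, (4))

Answer: (119, (4))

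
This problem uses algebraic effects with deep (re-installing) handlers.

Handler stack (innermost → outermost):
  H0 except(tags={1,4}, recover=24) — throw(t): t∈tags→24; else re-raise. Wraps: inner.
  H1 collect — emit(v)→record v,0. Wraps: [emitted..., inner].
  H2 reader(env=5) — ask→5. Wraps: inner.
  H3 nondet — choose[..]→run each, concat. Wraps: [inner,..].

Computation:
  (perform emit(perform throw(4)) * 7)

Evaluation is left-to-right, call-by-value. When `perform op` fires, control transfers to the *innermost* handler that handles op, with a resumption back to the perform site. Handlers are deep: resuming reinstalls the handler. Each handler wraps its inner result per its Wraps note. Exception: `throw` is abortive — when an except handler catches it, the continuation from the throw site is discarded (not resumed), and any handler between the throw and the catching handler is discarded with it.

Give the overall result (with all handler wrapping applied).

Answer: [[24]]

Step-by-step:
throw(4) @ H0 caught ⇒ 24
H1 returns [24]
H2 returns [24]
H3 returns [[24]]
= [[24]]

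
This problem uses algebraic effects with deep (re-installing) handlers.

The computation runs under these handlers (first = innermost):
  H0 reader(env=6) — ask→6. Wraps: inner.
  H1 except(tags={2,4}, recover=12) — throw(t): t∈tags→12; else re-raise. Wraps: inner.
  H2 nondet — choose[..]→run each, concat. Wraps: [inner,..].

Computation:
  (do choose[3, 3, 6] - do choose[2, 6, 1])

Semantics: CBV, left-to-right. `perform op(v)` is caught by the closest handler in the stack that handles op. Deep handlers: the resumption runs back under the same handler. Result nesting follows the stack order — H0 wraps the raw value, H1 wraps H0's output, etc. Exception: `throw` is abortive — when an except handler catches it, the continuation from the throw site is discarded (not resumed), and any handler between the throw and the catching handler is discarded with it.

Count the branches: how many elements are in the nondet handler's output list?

Step-by-step:
choose[3, 3, 6] @ H2
  branch[0] choose=3:
    choose[2, 6, 1] @ H2
      branch[0] choose=2:
        H0 returns 1
        H1 returns 1
        H2 returns [1]
      branch[1] choose=6:
        H0 returns -3
        H1 returns -3
        H2 returns [-3]
      branch[2] choose=1:
        H0 returns 2
        H1 returns 2
        H2 returns [2]
  branch[1] choose=3:
    choose[2, 6, 1] @ H2
      branch[0] choose=2:
        H0 returns 1
        H1 returns 1
        H2 returns [1]
      branch[1] choose=6:
        H0 returns -3
        H1 returns -3
        H2 returns [-3]
      branch[2] choose=1:
        H0 returns 2
        H1 returns 2
        H2 returns [2]
  branch[2] choose=6:
    choose[2, 6, 1] @ H2
      branch[0] choose=2:
        H0 returns 4
        H1 returns 4
        H2 returns [4]
      branch[1] choose=6:
        H0 returns 0
        H1 returns 0
        H2 returns [0]
      branch[2] choose=1:
        H0 returns 5
        H1 returns 5
        H2 returns [5]
= [1, -3, 2, 1, -3, 2, 4, 0, 5]

Answer: 9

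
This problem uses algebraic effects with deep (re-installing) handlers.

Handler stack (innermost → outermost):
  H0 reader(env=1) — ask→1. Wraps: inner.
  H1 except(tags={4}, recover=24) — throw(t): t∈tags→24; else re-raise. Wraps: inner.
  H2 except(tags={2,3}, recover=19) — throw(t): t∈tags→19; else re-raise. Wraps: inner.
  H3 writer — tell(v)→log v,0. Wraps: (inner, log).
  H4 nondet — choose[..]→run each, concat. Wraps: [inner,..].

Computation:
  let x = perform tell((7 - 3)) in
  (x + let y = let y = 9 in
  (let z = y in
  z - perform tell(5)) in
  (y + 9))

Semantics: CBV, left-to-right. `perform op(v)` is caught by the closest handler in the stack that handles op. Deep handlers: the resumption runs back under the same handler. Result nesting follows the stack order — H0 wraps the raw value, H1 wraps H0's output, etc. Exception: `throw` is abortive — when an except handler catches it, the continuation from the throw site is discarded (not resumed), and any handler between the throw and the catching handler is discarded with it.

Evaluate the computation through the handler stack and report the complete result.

Answer: [(18, (4, 5))]

Working:
tell(4) @ H3 ⇒ log+=4
tell(5) @ H3 ⇒ log+=5
H0 returns 18
H1 returns 18
H2 returns 18
H3 returns (18, (4, 5))
H4 returns [(18, (4, 5))]
= [(18, (4, 5))]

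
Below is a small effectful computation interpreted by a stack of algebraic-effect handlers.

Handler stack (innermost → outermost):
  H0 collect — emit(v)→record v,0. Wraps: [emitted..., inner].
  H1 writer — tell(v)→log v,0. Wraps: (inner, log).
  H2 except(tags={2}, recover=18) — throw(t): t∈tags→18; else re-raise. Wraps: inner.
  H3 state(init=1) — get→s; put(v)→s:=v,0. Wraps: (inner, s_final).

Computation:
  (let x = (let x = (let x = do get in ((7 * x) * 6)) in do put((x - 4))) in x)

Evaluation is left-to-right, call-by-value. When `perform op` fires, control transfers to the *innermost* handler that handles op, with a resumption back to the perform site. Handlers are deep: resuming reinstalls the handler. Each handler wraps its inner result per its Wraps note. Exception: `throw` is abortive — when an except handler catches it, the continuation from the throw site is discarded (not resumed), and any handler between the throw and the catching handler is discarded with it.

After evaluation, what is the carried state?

Working:
get @ H3 ⇒ 1
put(38) @ H3 ⇒ s:=38
H0 returns [0]
H1 returns ([0], ())
H2 returns ([0], ())
H3 returns (([0], ()), 38)
= (([0], ()), 38)

Answer: 38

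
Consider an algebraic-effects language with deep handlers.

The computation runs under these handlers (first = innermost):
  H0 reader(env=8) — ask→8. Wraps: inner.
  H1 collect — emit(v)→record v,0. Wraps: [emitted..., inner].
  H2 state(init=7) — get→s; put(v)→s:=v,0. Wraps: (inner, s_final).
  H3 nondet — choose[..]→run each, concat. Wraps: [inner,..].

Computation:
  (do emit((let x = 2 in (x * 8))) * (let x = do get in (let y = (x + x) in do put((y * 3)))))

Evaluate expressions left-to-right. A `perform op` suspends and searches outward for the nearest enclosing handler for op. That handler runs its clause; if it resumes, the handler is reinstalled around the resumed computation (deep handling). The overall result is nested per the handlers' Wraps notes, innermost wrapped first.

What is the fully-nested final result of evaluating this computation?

Answer: [([16, 0], 42)]

Step-by-step:
emit(16) @ H1 ⇒ out+=16
get @ H2 ⇒ 7
put(42) @ H2 ⇒ s:=42
H0 returns 0
H1 returns [16, 0]
H2 returns ([16, 0], 42)
H3 returns [([16, 0], 42)]
= [([16, 0], 42)]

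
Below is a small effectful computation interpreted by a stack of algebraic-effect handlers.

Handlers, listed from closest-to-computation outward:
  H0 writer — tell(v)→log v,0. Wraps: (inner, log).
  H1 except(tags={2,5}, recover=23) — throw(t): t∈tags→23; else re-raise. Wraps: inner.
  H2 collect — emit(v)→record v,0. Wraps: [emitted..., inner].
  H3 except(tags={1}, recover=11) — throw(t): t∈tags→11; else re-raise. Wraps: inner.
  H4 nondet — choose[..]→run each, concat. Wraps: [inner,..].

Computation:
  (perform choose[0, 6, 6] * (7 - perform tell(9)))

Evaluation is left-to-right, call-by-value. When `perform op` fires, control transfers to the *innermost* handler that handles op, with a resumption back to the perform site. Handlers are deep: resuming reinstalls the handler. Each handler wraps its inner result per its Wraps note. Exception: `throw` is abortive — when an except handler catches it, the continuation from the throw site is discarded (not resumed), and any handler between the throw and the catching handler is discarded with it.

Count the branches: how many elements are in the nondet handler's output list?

Working:
choose[0, 6, 6] @ H4
  branch[0] choose=0:
    tell(9) @ H0 ⇒ log+=9
    H0 returns (0, (9))
    H1 returns (0, (9))
    H2 returns [(0, (9))]
    H3 returns [(0, (9))]
    H4 returns [[(0, (9))]]
  branch[1] choose=6:
    tell(9) @ H0 ⇒ log+=9
    H0 returns (42, (9))
    H1 returns (42, (9))
    H2 returns [(42, (9))]
    H3 returns [(42, (9))]
    H4 returns [[(42, (9))]]
  branch[2] choose=6:
    tell(9) @ H0 ⇒ log+=9
    H0 returns (42, (9))
    H1 returns (42, (9))
    H2 returns [(42, (9))]
    H3 returns [(42, (9))]
    H4 returns [[(42, (9))]]
= [[(0, (9))], [(42, (9))], [(42, (9))]]

Answer: 3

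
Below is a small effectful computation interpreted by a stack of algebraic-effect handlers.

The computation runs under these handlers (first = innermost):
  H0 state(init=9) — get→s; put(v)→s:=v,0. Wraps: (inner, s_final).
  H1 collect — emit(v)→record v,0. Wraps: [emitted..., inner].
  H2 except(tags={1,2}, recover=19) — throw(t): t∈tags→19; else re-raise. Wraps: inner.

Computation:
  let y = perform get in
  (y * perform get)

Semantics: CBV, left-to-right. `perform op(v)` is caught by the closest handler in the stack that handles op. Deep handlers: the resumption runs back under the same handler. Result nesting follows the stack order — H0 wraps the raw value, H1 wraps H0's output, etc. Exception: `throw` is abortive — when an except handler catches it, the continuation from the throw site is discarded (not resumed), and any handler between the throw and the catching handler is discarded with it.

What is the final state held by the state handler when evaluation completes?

Step-by-step:
get @ H0 ⇒ 9
get @ H0 ⇒ 9
H0 returns (81, 9)
H1 returns [(81, 9)]
H2 returns [(81, 9)]
= [(81, 9)]

Answer: 9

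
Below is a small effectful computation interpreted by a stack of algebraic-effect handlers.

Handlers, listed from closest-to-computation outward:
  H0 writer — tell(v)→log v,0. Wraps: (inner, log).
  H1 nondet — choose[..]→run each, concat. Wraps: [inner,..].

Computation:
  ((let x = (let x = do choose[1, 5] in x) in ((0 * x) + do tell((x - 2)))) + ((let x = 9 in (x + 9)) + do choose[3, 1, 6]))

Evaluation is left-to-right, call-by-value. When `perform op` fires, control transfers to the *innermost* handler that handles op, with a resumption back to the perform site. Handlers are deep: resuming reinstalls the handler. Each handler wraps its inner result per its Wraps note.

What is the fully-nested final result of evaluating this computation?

Evaluation trace:
choose[1, 5] @ H1
  branch[0] choose=1:
    tell(-1) @ H0 ⇒ log+=-1
    choose[3, 1, 6] @ H1
      branch[0] choose=3:
        H0 returns (21, (-1))
        H1 returns [(21, (-1))]
      branch[1] choose=1:
        H0 returns (19, (-1))
        H1 returns [(19, (-1))]
      branch[2] choose=6:
        H0 returns (24, (-1))
        H1 returns [(24, (-1))]
  branch[1] choose=5:
    tell(3) @ H0 ⇒ log+=3
    choose[3, 1, 6] @ H1
      branch[0] choose=3:
        H0 returns (21, (3))
        H1 returns [(21, (3))]
      branch[1] choose=1:
        H0 returns (19, (3))
        H1 returns [(19, (3))]
      branch[2] choose=6:
        H0 returns (24, (3))
        H1 returns [(24, (3))]
= [(21, (-1)), (19, (-1)), (24, (-1)), (21, (3)), (19, (3)), (24, (3))]

Answer: [(21, (-1)), (19, (-1)), (24, (-1)), (21, (3)), (19, (3)), (24, (3))]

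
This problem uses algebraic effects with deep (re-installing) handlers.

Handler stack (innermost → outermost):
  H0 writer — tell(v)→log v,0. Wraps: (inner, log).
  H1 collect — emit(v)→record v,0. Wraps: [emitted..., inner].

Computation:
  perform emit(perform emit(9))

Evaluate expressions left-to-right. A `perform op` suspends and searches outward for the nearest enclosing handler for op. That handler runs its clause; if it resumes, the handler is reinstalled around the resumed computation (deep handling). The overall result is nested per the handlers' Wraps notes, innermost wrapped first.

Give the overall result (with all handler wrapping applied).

Answer: [9, 0, (0, ())]

Working:
emit(9) @ H1 ⇒ out+=9
emit(0) @ H1 ⇒ out+=0
H0 returns (0, ())
H1 returns [9, 0, (0, ())]
= [9, 0, (0, ())]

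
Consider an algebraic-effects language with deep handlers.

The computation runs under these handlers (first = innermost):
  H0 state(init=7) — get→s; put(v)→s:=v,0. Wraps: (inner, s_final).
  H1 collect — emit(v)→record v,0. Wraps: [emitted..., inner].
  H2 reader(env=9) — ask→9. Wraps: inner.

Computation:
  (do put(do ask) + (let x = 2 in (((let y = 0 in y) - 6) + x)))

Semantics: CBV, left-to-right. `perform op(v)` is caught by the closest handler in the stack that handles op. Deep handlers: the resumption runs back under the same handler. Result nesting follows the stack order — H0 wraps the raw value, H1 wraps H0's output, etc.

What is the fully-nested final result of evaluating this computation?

Working:
ask @ H2 ⇒ 9
put(9) @ H0 ⇒ s:=9
H0 returns (-4, 9)
H1 returns [(-4, 9)]
H2 returns [(-4, 9)]
= [(-4, 9)]

Answer: [(-4, 9)]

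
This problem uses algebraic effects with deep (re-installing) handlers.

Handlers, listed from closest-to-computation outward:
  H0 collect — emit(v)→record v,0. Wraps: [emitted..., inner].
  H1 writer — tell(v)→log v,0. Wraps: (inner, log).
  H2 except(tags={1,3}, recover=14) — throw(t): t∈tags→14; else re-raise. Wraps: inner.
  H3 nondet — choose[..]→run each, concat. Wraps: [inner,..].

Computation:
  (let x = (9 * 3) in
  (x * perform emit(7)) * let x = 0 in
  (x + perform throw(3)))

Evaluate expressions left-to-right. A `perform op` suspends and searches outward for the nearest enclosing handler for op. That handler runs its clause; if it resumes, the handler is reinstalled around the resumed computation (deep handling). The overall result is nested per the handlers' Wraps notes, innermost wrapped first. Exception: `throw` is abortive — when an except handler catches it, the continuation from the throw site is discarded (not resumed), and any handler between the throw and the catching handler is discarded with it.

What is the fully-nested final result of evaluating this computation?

Answer: [14]

Step-by-step:
emit(7) @ H0 ⇒ out+=7
throw(3) @ H2 caught ⇒ 14
H3 returns [14]
= [14]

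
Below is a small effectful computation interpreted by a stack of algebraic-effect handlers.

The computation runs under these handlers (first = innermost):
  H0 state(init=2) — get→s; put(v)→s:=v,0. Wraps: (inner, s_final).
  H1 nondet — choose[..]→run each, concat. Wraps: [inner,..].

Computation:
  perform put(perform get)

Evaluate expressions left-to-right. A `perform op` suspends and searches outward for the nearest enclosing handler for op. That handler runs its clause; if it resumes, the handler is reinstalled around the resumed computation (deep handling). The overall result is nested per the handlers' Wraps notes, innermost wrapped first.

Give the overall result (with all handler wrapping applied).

Answer: [(0, 2)]

Evaluation trace:
get @ H0 ⇒ 2
put(2) @ H0 ⇒ s:=2
H0 returns (0, 2)
H1 returns [(0, 2)]
= [(0, 2)]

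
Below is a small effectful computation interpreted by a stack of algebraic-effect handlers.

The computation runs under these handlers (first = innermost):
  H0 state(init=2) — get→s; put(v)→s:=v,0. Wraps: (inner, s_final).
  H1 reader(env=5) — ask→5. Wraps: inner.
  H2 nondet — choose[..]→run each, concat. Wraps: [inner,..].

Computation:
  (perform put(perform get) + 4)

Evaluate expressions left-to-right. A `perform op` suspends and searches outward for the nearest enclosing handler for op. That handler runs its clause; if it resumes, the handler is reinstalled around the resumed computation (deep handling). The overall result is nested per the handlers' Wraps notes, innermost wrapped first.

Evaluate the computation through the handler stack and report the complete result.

Working:
get @ H0 ⇒ 2
put(2) @ H0 ⇒ s:=2
H0 returns (4, 2)
H1 returns (4, 2)
H2 returns [(4, 2)]
= [(4, 2)]

Answer: [(4, 2)]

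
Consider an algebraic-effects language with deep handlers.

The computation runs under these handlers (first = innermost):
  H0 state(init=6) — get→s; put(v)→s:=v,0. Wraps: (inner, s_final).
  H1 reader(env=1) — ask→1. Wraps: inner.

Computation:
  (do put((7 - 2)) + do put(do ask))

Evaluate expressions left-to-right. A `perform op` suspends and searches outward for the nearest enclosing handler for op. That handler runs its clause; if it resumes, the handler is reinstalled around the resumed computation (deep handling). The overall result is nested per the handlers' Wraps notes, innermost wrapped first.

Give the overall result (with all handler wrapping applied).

Working:
put(5) @ H0 ⇒ s:=5
ask @ H1 ⇒ 1
put(1) @ H0 ⇒ s:=1
H0 returns (0, 1)
H1 returns (0, 1)
= (0, 1)

Answer: (0, 1)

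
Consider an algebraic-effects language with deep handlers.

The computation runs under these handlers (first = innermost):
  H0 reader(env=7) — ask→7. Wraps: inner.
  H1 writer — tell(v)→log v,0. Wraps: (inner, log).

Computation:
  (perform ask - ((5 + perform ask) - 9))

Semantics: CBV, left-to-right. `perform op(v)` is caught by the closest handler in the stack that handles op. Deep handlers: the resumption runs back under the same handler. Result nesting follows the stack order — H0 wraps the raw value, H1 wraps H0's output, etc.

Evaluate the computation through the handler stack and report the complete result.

Answer: (4, ())

Step-by-step:
ask @ H0 ⇒ 7
ask @ H0 ⇒ 7
H0 returns 4
H1 returns (4, ())
= (4, ())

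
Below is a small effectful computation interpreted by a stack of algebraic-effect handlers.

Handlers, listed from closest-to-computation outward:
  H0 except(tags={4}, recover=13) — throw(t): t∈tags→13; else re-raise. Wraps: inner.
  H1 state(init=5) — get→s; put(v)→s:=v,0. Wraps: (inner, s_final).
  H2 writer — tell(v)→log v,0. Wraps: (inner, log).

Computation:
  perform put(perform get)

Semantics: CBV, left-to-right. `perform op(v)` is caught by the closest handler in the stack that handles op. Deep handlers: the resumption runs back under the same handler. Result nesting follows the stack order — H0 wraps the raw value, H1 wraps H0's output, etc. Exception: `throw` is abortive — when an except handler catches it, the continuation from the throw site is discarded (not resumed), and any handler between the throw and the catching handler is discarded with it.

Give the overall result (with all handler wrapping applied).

Answer: ((0, 5), ())

Working:
get @ H1 ⇒ 5
put(5) @ H1 ⇒ s:=5
H0 returns 0
H1 returns (0, 5)
H2 returns ((0, 5), ())
= ((0, 5), ())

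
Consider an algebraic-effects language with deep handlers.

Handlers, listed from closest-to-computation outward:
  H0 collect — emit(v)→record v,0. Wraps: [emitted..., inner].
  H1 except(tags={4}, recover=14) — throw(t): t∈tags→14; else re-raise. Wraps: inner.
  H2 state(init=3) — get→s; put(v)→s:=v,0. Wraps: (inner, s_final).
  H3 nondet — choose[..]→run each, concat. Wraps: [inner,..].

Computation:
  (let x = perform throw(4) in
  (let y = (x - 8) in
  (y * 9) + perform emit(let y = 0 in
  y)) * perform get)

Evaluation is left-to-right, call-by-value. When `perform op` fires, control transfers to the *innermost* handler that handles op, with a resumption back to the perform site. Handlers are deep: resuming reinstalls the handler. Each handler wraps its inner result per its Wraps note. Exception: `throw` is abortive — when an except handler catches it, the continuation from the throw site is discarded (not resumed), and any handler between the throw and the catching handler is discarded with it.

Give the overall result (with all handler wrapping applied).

Answer: [(14, 3)]

Evaluation trace:
throw(4) @ H1 caught ⇒ 14
H2 returns (14, 3)
H3 returns [(14, 3)]
= [(14, 3)]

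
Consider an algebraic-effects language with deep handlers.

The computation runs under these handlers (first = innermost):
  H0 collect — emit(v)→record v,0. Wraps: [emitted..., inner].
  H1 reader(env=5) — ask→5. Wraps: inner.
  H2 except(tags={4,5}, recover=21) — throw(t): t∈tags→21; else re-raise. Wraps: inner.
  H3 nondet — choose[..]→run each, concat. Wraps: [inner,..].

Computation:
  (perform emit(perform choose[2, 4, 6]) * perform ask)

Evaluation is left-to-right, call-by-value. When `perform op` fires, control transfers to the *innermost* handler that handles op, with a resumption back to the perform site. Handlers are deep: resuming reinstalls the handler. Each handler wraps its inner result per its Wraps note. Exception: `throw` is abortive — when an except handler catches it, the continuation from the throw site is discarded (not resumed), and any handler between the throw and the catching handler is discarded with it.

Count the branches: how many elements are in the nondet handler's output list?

Step-by-step:
choose[2, 4, 6] @ H3
  branch[0] choose=2:
    emit(2) @ H0 ⇒ out+=2
    ask @ H1 ⇒ 5
    H0 returns [2, 0]
    H1 returns [2, 0]
    H2 returns [2, 0]
    H3 returns [[2, 0]]
  branch[1] choose=4:
    emit(4) @ H0 ⇒ out+=4
    ask @ H1 ⇒ 5
    H0 returns [4, 0]
    H1 returns [4, 0]
    H2 returns [4, 0]
    H3 returns [[4, 0]]
  branch[2] choose=6:
    emit(6) @ H0 ⇒ out+=6
    ask @ H1 ⇒ 5
    H0 returns [6, 0]
    H1 returns [6, 0]
    H2 returns [6, 0]
    H3 returns [[6, 0]]
= [[2, 0], [4, 0], [6, 0]]

Answer: 3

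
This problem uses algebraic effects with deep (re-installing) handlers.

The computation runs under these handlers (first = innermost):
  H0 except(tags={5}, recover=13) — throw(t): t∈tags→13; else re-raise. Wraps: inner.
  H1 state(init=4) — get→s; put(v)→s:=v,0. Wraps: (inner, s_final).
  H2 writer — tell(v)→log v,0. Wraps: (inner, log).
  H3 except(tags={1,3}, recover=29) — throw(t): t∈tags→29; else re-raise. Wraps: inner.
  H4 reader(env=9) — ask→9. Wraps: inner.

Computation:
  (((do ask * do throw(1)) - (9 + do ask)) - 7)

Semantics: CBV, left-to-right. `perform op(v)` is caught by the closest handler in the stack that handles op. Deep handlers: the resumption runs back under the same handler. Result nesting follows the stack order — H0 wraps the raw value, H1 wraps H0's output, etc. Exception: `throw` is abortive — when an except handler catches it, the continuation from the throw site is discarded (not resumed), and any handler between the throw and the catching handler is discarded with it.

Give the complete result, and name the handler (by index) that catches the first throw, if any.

Working:
ask @ H4 ⇒ 9
throw(1) @ H0 re-raised
throw(1) @ H3 caught ⇒ 29
H4 returns 29
= 29

Answer: 29 ; first throw caught by: H3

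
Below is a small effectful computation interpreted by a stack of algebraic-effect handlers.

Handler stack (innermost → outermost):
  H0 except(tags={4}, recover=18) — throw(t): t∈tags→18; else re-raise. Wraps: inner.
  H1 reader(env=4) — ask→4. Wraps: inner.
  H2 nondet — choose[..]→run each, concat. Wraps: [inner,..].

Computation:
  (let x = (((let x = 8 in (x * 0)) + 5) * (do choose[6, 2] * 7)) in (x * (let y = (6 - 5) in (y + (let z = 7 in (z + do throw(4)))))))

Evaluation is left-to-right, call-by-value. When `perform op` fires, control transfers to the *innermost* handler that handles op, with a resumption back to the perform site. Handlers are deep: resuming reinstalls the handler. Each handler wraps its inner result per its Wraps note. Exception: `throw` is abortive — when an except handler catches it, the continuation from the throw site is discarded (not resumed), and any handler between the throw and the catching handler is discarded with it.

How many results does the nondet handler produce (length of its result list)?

Answer: 2

Evaluation trace:
choose[6, 2] @ H2
  branch[0] choose=6:
    throw(4) @ H0 caught ⇒ 18
    H1 returns 18
    H2 returns [18]
  branch[1] choose=2:
    throw(4) @ H0 caught ⇒ 18
    H1 returns 18
    H2 returns [18]
= [18, 18]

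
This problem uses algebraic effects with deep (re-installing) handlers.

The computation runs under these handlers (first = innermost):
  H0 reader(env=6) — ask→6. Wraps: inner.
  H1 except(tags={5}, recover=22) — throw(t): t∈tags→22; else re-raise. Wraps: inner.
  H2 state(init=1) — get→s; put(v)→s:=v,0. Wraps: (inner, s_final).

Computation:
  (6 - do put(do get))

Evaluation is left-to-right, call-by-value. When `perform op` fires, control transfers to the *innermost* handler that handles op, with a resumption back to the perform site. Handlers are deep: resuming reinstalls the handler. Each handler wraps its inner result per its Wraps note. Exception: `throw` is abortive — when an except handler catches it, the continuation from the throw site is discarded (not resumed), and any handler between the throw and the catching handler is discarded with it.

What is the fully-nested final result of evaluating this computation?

Evaluation trace:
get @ H2 ⇒ 1
put(1) @ H2 ⇒ s:=1
H0 returns 6
H1 returns 6
H2 returns (6, 1)
= (6, 1)

Answer: (6, 1)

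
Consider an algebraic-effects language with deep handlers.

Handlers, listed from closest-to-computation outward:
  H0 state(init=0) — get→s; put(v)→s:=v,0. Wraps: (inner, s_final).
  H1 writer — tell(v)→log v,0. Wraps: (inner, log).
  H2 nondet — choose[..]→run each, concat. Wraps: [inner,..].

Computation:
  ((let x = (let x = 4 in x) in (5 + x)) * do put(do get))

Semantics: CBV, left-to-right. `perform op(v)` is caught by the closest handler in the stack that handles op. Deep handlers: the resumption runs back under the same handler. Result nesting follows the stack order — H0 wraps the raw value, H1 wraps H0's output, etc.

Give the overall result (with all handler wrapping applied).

Answer: [((0, 0), ())]

Evaluation trace:
get @ H0 ⇒ 0
put(0) @ H0 ⇒ s:=0
H0 returns (0, 0)
H1 returns ((0, 0), ())
H2 returns [((0, 0), ())]
= [((0, 0), ())]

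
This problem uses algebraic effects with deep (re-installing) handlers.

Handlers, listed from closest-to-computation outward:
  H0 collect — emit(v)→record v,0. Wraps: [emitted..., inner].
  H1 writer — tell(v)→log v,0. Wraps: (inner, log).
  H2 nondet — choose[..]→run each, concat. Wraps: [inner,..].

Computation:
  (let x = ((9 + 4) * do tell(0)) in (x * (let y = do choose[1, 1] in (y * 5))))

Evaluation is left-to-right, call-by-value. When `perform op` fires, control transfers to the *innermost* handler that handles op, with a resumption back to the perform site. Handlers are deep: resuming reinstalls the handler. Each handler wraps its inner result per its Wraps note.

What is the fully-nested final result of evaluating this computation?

Evaluation trace:
tell(0) @ H1 ⇒ log+=0
choose[1, 1] @ H2
  branch[0] choose=1:
    H0 returns [0]
    H1 returns ([0], (0))
    H2 returns [([0], (0))]
  branch[1] choose=1:
    H0 returns [0]
    H1 returns ([0], (0))
    H2 returns [([0], (0))]
= [([0], (0)), ([0], (0))]

Answer: [([0], (0)), ([0], (0))]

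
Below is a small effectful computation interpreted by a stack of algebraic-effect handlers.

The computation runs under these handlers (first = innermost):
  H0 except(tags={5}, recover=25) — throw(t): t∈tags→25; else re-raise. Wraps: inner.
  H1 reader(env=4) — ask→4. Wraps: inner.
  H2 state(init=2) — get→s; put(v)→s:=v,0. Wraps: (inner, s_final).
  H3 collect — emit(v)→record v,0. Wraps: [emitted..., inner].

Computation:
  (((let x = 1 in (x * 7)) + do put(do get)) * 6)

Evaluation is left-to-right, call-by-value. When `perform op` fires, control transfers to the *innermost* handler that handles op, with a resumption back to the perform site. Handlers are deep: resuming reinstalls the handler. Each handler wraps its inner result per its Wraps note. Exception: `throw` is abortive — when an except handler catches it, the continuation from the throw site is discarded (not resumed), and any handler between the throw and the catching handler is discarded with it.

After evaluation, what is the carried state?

Answer: 2

Evaluation trace:
get @ H2 ⇒ 2
put(2) @ H2 ⇒ s:=2
H0 returns 42
H1 returns 42
H2 returns (42, 2)
H3 returns [(42, 2)]
= [(42, 2)]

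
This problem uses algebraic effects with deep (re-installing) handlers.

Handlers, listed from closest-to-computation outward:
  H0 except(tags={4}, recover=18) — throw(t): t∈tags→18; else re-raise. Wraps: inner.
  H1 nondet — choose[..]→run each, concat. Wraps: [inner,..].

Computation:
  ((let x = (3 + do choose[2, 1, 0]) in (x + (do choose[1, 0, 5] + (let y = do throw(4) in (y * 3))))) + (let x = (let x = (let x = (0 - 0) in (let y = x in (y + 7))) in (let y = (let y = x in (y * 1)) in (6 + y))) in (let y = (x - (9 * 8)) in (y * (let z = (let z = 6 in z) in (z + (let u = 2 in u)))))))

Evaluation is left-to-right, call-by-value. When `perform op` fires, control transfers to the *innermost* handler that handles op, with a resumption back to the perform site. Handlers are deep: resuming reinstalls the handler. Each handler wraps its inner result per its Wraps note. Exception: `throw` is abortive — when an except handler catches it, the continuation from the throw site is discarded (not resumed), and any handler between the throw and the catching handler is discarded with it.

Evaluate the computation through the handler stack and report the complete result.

Step-by-step:
choose[2, 1, 0] @ H1
  branch[0] choose=2:
    choose[1, 0, 5] @ H1
      branch[0] choose=1:
        throw(4) @ H0 caught ⇒ 18
        H1 returns [18]
      branch[1] choose=0:
        throw(4) @ H0 caught ⇒ 18
        H1 returns [18]
      branch[2] choose=5:
        throw(4) @ H0 caught ⇒ 18
        H1 returns [18]
  branch[1] choose=1:
    choose[1, 0, 5] @ H1
      branch[0] choose=1:
        throw(4) @ H0 caught ⇒ 18
        H1 returns [18]
      branch[1] choose=0:
        throw(4) @ H0 caught ⇒ 18
        H1 returns [18]
      branch[2] choose=5:
        throw(4) @ H0 caught ⇒ 18
        H1 returns [18]
  branch[2] choose=0:
    choose[1, 0, 5] @ H1
      branch[0] choose=1:
        throw(4) @ H0 caught ⇒ 18
        H1 returns [18]
      branch[1] choose=0:
        throw(4) @ H0 caught ⇒ 18
        H1 returns [18]
      branch[2] choose=5:
        throw(4) @ H0 caught ⇒ 18
        H1 returns [18]
= [18, 18, 18, 18, 18, 18, 18, 18, 18]

Answer: [18, 18, 18, 18, 18, 18, 18, 18, 18]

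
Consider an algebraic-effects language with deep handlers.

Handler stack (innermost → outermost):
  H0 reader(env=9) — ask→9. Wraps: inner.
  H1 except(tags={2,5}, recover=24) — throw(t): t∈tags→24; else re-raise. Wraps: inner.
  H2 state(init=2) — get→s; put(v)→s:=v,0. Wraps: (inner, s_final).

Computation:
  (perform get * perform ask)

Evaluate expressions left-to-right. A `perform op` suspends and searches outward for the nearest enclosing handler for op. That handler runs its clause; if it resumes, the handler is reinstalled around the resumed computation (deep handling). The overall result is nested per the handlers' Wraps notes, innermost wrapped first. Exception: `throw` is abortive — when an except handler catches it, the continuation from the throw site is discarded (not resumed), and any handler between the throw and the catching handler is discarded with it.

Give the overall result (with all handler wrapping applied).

Answer: (18, 2)

Working:
get @ H2 ⇒ 2
ask @ H0 ⇒ 9
H0 returns 18
H1 returns 18
H2 returns (18, 2)
= (18, 2)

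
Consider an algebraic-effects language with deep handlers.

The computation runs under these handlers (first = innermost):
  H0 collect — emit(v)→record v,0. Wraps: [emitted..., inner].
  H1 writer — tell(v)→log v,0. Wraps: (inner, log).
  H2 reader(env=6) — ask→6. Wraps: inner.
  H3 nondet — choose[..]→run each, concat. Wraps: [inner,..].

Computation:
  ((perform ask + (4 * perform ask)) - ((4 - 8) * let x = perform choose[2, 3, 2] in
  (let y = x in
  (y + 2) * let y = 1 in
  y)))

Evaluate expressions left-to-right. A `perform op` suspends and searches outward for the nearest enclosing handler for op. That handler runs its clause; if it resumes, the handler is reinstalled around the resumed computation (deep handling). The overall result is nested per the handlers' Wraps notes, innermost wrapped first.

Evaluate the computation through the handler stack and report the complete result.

Answer: [([46], ()), ([50], ()), ([46], ())]

Evaluation trace:
ask @ H2 ⇒ 6
ask @ H2 ⇒ 6
choose[2, 3, 2] @ H3
  branch[0] choose=2:
    H0 returns [46]
    H1 returns ([46], ())
    H2 returns ([46], ())
    H3 returns [([46], ())]
  branch[1] choose=3:
    H0 returns [50]
    H1 returns ([50], ())
    H2 returns ([50], ())
    H3 returns [([50], ())]
  branch[2] choose=2:
    H0 returns [46]
    H1 returns ([46], ())
    H2 returns ([46], ())
    H3 returns [([46], ())]
= [([46], ()), ([50], ()), ([46], ())]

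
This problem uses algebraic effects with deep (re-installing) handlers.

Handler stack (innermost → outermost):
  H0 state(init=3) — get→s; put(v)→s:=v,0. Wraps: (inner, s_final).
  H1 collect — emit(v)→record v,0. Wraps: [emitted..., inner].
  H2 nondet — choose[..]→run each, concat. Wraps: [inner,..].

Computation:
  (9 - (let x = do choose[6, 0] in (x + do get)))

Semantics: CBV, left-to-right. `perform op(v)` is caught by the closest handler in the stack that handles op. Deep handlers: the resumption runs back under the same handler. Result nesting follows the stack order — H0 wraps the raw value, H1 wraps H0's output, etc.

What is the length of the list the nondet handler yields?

Answer: 2

Step-by-step:
choose[6, 0] @ H2
  branch[0] choose=6:
    get @ H0 ⇒ 3
    H0 returns (0, 3)
    H1 returns [(0, 3)]
    H2 returns [[(0, 3)]]
  branch[1] choose=0:
    get @ H0 ⇒ 3
    H0 returns (6, 3)
    H1 returns [(6, 3)]
    H2 returns [[(6, 3)]]
= [[(0, 3)], [(6, 3)]]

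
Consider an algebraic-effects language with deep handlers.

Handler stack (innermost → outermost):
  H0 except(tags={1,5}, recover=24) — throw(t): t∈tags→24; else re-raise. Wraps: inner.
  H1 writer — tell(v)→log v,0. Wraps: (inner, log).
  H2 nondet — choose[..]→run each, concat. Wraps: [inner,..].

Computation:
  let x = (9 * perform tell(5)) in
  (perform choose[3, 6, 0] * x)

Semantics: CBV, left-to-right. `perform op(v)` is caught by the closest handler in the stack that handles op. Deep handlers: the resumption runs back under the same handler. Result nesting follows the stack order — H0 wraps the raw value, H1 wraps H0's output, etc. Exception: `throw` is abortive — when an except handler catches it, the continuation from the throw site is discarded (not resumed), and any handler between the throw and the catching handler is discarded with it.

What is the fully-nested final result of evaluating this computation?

Answer: [(0, (5)), (0, (5)), (0, (5))]

Step-by-step:
tell(5) @ H1 ⇒ log+=5
choose[3, 6, 0] @ H2
  branch[0] choose=3:
    H0 returns 0
    H1 returns (0, (5))
    H2 returns [(0, (5))]
  branch[1] choose=6:
    H0 returns 0
    H1 returns (0, (5))
    H2 returns [(0, (5))]
  branch[2] choose=0:
    H0 returns 0
    H1 returns (0, (5))
    H2 returns [(0, (5))]
= [(0, (5)), (0, (5)), (0, (5))]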